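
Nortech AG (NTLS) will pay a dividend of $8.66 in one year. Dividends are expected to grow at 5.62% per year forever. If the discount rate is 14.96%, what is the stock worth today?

$92.72

Gordon growth model: P₀ = D₁/(r − g), with D₁ = 8.66 given directly.
P₀ = 8.6600 / (0.1496 − 0.0562) = 8.6600 / 0.0934 = 92.7195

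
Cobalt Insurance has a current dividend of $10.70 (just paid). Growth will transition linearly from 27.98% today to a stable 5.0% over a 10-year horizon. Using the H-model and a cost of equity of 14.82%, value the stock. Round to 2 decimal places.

H-model: P₀ = D₀[(1+g_L) + H(g_S−g_L)]/(r−g_L), with H = 10/2 = 5.
P₀ = 10.70 × [(1+0.05) + 5×(0.2798−0.05)] / (0.1482−0.05)
   = 10.70 × 2.1990 / 0.0982 = 239.6059

$239.61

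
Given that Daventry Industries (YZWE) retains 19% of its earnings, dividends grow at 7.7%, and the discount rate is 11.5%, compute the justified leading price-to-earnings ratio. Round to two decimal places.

21.32

Payout ratio b = 1 − 0.19 = 0.81.
Justified leading P/E = b/(r−g) = 0.81/(0.115−0.077) = 21.3158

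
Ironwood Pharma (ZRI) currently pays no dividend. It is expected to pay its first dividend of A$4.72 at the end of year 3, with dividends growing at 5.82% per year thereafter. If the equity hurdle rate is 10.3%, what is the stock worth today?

Deferred-dividend DDM. At t=2 the remaining stream is a growing perpetuity with first payment D_3 = 4.72.
V_2 = D_3/(r−g) = 4.72/(0.103−0.0582) = 105.3571
P₀ = V_2/(1+r)^2 = 105.3571/(1+0.103)^2 = 86.5990

A$86.60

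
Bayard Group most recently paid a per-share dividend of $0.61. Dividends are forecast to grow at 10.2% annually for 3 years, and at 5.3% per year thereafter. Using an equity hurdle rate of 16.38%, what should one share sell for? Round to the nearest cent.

$6.56

Two-stage DDM. Project D₁…D_3 at 0.102, terminal growth 0.053, discount at r = 0.1638.
D_1 = 0.6722
D_2 = 0.7408
D_3 = 0.8163
Terminal value at t=3: TV = D_4/(r−g) = 0.8596/(0.1638−0.053) = 7.7582
P₀ = 0.6722/(1+0.1638)^1 + 0.7408/(1+0.1638)^2 + 0.8163/(1+0.1638)^3 + 7.7582/(1+0.1638)^3 = 6.5643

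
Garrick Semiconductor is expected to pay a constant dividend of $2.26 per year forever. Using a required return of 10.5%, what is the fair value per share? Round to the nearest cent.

$21.52

Zero-growth DDM (perpetuity): P₀ = D/r = 2.26 / 0.105 = 21.5238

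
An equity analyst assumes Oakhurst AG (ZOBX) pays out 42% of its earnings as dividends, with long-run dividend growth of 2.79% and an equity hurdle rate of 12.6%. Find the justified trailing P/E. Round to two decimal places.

4.40

Justified trailing P/E = b(1+g)/(r−g) = 0.42×(1+0.0279)/(0.126−0.0279) = 4.4008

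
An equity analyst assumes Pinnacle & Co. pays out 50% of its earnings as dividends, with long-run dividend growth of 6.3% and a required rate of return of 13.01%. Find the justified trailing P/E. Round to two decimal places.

Justified trailing P/E = b(1+g)/(r−g) = 0.50×(1+0.063)/(0.1301−0.063) = 7.9210

7.92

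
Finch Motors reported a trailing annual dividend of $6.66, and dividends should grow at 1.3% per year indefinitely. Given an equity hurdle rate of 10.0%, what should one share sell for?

Gordon growth model: P₀ = D₁/(r − g). D₁ = 6.66 × (1 + 0.013) = 6.7466.
P₀ = 6.7466 / (0.1 − 0.013) = 6.7466 / 0.087 = 77.5469

$77.55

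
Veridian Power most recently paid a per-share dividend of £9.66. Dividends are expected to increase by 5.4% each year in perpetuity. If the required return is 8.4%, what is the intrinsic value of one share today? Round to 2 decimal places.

Gordon growth model: P₀ = D₁/(r − g). D₁ = 9.66 × (1 + 0.054) = 10.1816.
P₀ = 10.1816 / (0.084 − 0.054) = 10.1816 / 0.03 = 339.3880

£339.39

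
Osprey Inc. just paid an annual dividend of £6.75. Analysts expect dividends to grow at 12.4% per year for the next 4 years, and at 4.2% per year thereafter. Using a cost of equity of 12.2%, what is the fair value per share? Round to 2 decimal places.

£115.67

Two-stage DDM. Project D₁…D_4 at 0.124, terminal growth 0.042, discount at r = 0.122.
D_1 = 7.5870
D_2 = 8.5278
D_3 = 9.5852
D_4 = 10.7738
Terminal value at t=4: TV = D_5/(r−g) = 11.2263/(0.122−0.042) = 140.3288
P₀ = 7.5870/(1+0.122)^1 + 8.5278/(1+0.122)^2 + 9.5852/(1+0.122)^3 + 10.7738/(1+0.122)^4 + 140.3288/(1+0.122)^4 = 115.6678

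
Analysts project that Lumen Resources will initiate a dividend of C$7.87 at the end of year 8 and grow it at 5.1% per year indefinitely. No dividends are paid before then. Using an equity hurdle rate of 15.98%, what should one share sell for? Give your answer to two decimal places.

Deferred-dividend DDM. At t=7 the remaining stream is a growing perpetuity with first payment D_8 = 7.87.
V_7 = D_8/(r−g) = 7.87/(0.1598−0.051) = 72.3346
P₀ = V_7/(1+r)^7 = 72.3346/(1+0.1598)^7 = 25.6250

C$25.63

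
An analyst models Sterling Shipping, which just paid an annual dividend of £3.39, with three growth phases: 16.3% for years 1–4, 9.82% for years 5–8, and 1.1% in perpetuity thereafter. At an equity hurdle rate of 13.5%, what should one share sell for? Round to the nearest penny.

Three-stage DDM. Project D₁…D_8; terminal Gordon value at t=8 with g = 0.011; discount at r = 0.135.
D_1 = 3.9426
D_2 = 4.5852
D_3 = 5.3326
D_4 = 6.2018
D_5 = 6.8108
D_6 = 7.4797
D_7 = 8.2142
D_8 = 9.0208
TV_8 = 9.1200/(0.135−0.011) = 73.5485
P₀ = Σ Dₜ/(1+r)ᵗ + TV_8/(1+r)^8 = 54.8985

£54.90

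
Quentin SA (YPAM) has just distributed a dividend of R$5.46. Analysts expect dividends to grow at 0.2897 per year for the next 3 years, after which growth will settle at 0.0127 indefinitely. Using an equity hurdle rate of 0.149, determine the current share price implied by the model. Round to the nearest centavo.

Two-stage DDM. Project D₁…D_3 at 0.2897, terminal growth 0.0127, discount at r = 0.149.
D_1 = 7.0418
D_2 = 9.0818
D_3 = 11.7127
Terminal value at t=3: TV = D_4/(r−g) = 11.8615/(0.149−0.0127) = 87.0249
P₀ = 7.0418/(1+0.149)^1 + 9.0818/(1+0.149)^2 + 11.7127/(1+0.149)^3 + 87.0249/(1+0.149)^3 = 78.0990

R$78.10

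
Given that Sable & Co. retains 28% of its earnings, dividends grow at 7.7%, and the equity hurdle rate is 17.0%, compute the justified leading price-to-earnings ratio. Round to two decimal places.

Payout ratio b = 1 − 0.28 = 0.72.
Justified leading P/E = b/(r−g) = 0.72/(0.17−0.077) = 7.7419

7.74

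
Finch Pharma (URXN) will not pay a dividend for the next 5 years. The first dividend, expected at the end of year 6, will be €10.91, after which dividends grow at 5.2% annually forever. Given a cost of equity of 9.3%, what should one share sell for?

Deferred-dividend DDM. At t=5 the remaining stream is a growing perpetuity with first payment D_6 = 10.91.
V_5 = D_6/(r−g) = 10.91/(0.093−0.052) = 266.0976
P₀ = V_5/(1+r)^5 = 266.0976/(1+0.093)^5 = 170.5847

€170.58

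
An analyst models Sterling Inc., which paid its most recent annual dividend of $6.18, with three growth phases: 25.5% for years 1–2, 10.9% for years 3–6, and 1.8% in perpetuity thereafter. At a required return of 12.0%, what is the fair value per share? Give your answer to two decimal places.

Three-stage DDM. Project D₁…D_6; terminal Gordon value at t=6 with g = 0.018; discount at r = 0.12.
D_1 = 7.7559
D_2 = 9.7337
D_3 = 10.7946
D_4 = 11.9712
D_5 = 13.2761
D_6 = 14.7232
TV_6 = 14.9882/(0.12−0.018) = 146.9433
P₀ = Σ Dₜ/(1+r)ᵗ + TV_6/(1+r)^6 = 119.4143

$119.41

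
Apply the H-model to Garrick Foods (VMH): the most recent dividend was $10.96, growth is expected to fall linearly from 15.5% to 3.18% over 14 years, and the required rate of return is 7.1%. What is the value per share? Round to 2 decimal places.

$529.60

H-model: P₀ = D₀[(1+g_L) + H(g_S−g_L)]/(r−g_L), with H = 14/2 = 7.
P₀ = 10.96 × [(1+0.0318) + 7×(0.155−0.0318)] / (0.071−0.0318)
   = 10.96 × 1.8942 / 0.0392 = 529.6029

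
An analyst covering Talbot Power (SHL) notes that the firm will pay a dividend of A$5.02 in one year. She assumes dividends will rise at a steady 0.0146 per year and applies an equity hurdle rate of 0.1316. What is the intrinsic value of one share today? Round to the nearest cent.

Gordon growth model: P₀ = D₁/(r − g), with D₁ = 5.02 given directly.
P₀ = 5.0200 / (0.1316 − 0.0146) = 5.0200 / 0.117 = 42.9060

A$42.91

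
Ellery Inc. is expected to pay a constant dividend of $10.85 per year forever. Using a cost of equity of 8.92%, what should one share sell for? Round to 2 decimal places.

$121.64

Zero-growth DDM (perpetuity): P₀ = D/r = 10.85 / 0.0892 = 121.6368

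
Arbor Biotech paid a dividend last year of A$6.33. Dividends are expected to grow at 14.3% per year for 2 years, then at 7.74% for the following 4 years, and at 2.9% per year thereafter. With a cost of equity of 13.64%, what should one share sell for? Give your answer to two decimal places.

Three-stage DDM. Project D₁…D_6; terminal Gordon value at t=6 with g = 0.029; discount at r = 0.1364.
D_1 = 7.2352
D_2 = 8.2698
D_3 = 8.9099
D_4 = 9.5995
D_5 = 10.3425
D_6 = 11.1430
TV_6 = 11.4662/(0.1364−0.029) = 106.7616
P₀ = Σ Dₜ/(1+r)ᵗ + TV_6/(1+r)^6 = 84.7999

A$84.80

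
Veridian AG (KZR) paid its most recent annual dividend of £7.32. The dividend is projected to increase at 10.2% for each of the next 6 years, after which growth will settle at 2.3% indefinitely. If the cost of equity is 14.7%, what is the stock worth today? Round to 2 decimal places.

Two-stage DDM. Project D₁…D_6 at 0.102, terminal growth 0.023, discount at r = 0.147.
D_1 = 8.0666
D_2 = 8.8894
D_3 = 9.7962
D_4 = 10.7954
D_5 = 11.8965
D_6 = 13.1099
Terminal value at t=6: TV = D_7/(r−g) = 13.4115/(0.147−0.023) = 108.1570
P₀ = 8.0666/(1+0.147)^1 + 8.8894/(1+0.147)^2 + 9.7962/(1+0.147)^3 + 10.7954/(1+0.147)^4 + 11.8965/(1+0.147)^5 + 13.1099/(1+0.147)^6 + 108.1570/(1+0.147)^6 = 85.7662

£85.77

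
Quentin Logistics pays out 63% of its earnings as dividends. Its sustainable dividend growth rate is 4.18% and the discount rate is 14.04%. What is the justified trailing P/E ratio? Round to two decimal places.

Justified trailing P/E = b(1+g)/(r−g) = 0.63×(1+0.0418)/(0.1404−0.0418) = 6.6565

6.66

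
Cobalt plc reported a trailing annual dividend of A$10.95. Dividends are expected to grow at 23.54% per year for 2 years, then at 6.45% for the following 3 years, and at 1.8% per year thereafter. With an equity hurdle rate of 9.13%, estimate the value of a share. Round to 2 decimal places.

Three-stage DDM. Project D₁…D_5; terminal Gordon value at t=5 with g = 0.018; discount at r = 0.0913.
D_1 = 13.5276
D_2 = 16.7120
D_3 = 17.7900
D_4 = 18.9374
D_5 = 20.1589
TV_5 = 20.5217/(0.0913−0.018) = 279.9691
P₀ = Σ Dₜ/(1+r)ᵗ + TV_5/(1+r)^5 = 247.3721

A$247.37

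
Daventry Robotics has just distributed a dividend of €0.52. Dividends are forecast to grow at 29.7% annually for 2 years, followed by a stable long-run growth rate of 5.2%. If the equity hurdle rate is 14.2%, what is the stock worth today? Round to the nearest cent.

€9.10

Two-stage DDM. Project D₁…D_2 at 0.297, terminal growth 0.052, discount at r = 0.142.
D_1 = 0.6744
D_2 = 0.8747
Terminal value at t=2: TV = D_3/(r−g) = 0.9202/(0.142−0.052) = 10.2248
P₀ = 0.6744/(1+0.142)^1 + 0.8747/(1+0.142)^2 + 10.2248/(1+0.142)^2 = 9.1015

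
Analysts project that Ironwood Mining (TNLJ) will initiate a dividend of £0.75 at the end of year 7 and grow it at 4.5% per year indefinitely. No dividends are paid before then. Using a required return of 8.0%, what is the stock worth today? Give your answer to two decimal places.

£13.50

Deferred-dividend DDM. At t=6 the remaining stream is a growing perpetuity with first payment D_7 = 0.75.
V_6 = D_7/(r−g) = 0.75/(0.08−0.045) = 21.4286
P₀ = V_6/(1+r)^6 = 21.4286/(1+0.08)^6 = 13.5036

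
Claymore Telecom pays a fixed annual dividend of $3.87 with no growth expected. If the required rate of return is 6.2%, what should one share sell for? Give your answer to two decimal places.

$62.42

Zero-growth DDM (perpetuity): P₀ = D/r = 3.87 / 0.062 = 62.4194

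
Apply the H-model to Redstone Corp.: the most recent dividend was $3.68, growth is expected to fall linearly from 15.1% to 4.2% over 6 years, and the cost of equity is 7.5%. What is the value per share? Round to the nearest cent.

$152.66

H-model: P₀ = D₀[(1+g_L) + H(g_S−g_L)]/(r−g_L), with H = 6/2 = 3.
P₀ = 3.68 × [(1+0.042) + 3×(0.151−0.042)] / (0.075−0.042)
   = 3.68 × 1.3690 / 0.033 = 152.6642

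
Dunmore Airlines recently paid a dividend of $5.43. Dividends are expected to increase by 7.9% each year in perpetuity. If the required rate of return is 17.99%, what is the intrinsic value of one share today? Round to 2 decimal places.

Gordon growth model: P₀ = D₁/(r − g). D₁ = 5.43 × (1 + 0.079) = 5.8590.
P₀ = 5.8590 / (0.1799 − 0.079) = 5.8590 / 0.1009 = 58.0671

$58.07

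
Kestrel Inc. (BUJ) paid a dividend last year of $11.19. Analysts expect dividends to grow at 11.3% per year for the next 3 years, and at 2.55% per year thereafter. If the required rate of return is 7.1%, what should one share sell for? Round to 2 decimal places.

Two-stage DDM. Project D₁…D_3 at 0.113, terminal growth 0.0255, discount at r = 0.071.
D_1 = 12.4545
D_2 = 13.8618
D_3 = 15.4282
Terminal value at t=3: TV = D_4/(r−g) = 15.8216/(0.071−0.0255) = 347.7281
P₀ = 12.4545/(1+0.071)^1 + 13.8618/(1+0.071)^2 + 15.4282/(1+0.071)^3 + 347.7281/(1+0.071)^3 = 319.3278

$319.33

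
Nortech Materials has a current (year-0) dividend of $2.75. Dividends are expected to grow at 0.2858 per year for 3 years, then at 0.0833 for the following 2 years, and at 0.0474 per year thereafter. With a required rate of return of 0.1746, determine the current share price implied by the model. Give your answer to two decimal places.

Three-stage DDM. Project D₁…D_5; terminal Gordon value at t=5 with g = 0.0474; discount at r = 0.1746.
D_1 = 3.5360
D_2 = 4.5465
D_3 = 5.8459
D_4 = 6.3329
D_5 = 6.8604
TV_5 = 7.1856/(0.1746−0.0474) = 56.4906
P₀ = Σ Dₜ/(1+r)ᵗ + TV_5/(1+r)^5 = 41.5736

$41.57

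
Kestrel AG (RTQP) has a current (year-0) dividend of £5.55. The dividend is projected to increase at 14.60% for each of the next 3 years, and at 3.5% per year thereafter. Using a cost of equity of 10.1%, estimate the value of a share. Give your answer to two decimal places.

Two-stage DDM. Project D₁…D_3 at 0.146, terminal growth 0.035, discount at r = 0.101.
D_1 = 6.3603
D_2 = 7.2889
D_3 = 8.3531
Terminal value at t=3: TV = D_4/(r−g) = 8.6454/(0.101−0.035) = 130.9915
P₀ = 6.3603/(1+0.101)^1 + 7.2889/(1+0.101)^2 + 8.3531/(1+0.101)^3 + 130.9915/(1+0.101)^3 = 116.1965

£116.20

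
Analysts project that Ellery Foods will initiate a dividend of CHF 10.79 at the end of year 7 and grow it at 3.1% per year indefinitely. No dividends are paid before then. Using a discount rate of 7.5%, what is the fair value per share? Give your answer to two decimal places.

Deferred-dividend DDM. At t=6 the remaining stream is a growing perpetuity with first payment D_7 = 10.79.
V_6 = D_7/(r−g) = 10.79/(0.075−0.031) = 245.2273
P₀ = V_6/(1+r)^6 = 245.2273/(1+0.075)^6 = 158.8978

CHF 158.90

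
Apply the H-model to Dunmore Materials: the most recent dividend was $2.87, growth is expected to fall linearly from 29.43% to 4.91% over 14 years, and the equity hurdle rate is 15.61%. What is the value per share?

$74.18

H-model: P₀ = D₀[(1+g_L) + H(g_S−g_L)]/(r−g_L), with H = 14/2 = 7.
P₀ = 2.87 × [(1+0.0491) + 7×(0.2943−0.0491)] / (0.1561−0.0491)
   = 2.87 × 2.7655 / 0.107 = 74.1774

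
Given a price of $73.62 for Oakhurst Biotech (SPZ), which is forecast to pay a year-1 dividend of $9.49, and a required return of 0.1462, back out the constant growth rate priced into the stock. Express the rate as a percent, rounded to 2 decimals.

1.73%

From P₀ = D₁/(r − g), the implied growth is g = r − D₁/P₀.
g = 0.1462 − 9.49/73.62 = 0.1462 − 0.12891 = 0.01729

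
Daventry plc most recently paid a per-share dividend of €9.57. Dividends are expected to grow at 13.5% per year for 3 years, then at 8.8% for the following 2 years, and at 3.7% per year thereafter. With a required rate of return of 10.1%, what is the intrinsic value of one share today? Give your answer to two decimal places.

Three-stage DDM. Project D₁…D_5; terminal Gordon value at t=5 with g = 0.037; discount at r = 0.101.
D_1 = 10.8620
D_2 = 12.3283
D_3 = 13.9926
D_4 = 15.2240
D_5 = 16.5637
TV_5 = 17.1766/(0.101−0.037) = 268.3837
P₀ = Σ Dₜ/(1+r)ᵗ + TV_5/(1+r)^5 = 217.0083

€217.01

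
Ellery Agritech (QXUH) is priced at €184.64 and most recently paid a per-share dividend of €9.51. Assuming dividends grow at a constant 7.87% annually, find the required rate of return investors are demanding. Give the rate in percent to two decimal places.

Rearranging the constant-growth DDM: r = D₁/P₀ + g.
D₁ = 9.51 × (1 + 0.0787) = 10.2584.
r = 10.2584 / 184.64 + 0.0787 = 0.05556 + 0.0787 = 0.13426

13.43%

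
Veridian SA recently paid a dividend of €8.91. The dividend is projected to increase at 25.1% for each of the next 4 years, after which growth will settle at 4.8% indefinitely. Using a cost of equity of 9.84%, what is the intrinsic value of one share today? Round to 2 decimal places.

Two-stage DDM. Project D₁…D_4 at 0.251, terminal growth 0.048, discount at r = 0.0984.
D_1 = 11.1464
D_2 = 13.9442
D_3 = 17.4441
D_4 = 21.8226
Terminal value at t=4: TV = D_5/(r−g) = 22.8701/(0.0984−0.048) = 453.7720
P₀ = 11.1464/(1+0.0984)^1 + 13.9442/(1+0.0984)^2 + 17.4441/(1+0.0984)^3 + 21.8226/(1+0.0984)^4 + 453.7720/(1+0.0984)^4 = 361.6033

€361.60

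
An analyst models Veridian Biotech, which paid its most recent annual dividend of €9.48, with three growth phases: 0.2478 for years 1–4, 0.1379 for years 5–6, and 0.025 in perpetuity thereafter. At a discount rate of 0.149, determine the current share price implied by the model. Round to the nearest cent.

Three-stage DDM. Project D₁…D_6; terminal Gordon value at t=6 with g = 0.025; discount at r = 0.149.
D_1 = 11.8291
D_2 = 14.7604
D_3 = 18.4180
D_4 = 22.9820
D_5 = 26.1512
D_6 = 29.7575
TV_6 = 30.5014/(0.149−0.025) = 245.9793
P₀ = Σ Dₜ/(1+r)ᵗ + TV_6/(1+r)^6 = 179.6942

€179.69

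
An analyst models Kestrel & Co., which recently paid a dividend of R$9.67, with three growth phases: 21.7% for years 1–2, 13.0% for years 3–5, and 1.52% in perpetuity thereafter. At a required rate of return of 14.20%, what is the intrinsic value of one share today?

Three-stage DDM. Project D₁…D_5; terminal Gordon value at t=5 with g = 0.0152; discount at r = 0.142.
D_1 = 11.7684
D_2 = 14.3221
D_3 = 16.1840
D_4 = 18.2879
D_5 = 20.6654
TV_5 = 20.9795/(0.142−0.0152) = 165.4533
P₀ = Σ Dₜ/(1+r)ᵗ + TV_5/(1+r)^5 = 138.7263

R$138.73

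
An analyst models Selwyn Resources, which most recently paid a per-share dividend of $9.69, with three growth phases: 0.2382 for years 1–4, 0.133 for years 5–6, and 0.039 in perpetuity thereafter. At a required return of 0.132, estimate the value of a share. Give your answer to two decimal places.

$231.76

Three-stage DDM. Project D₁…D_6; terminal Gordon value at t=6 with g = 0.039; discount at r = 0.132.
D_1 = 11.9982
D_2 = 14.8561
D_3 = 18.3948
D_4 = 22.7765
D_5 = 25.8058
D_6 = 29.2379
TV_6 = 30.3782/(0.132−0.039) = 326.6475
P₀ = Σ Dₜ/(1+r)ᵗ + TV_6/(1+r)^6 = 231.7618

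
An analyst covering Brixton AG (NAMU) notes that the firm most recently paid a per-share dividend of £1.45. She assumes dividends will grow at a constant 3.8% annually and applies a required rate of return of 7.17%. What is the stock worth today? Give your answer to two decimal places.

£44.66

Gordon growth model: P₀ = D₁/(r − g). D₁ = 1.45 × (1 + 0.038) = 1.5051.
P₀ = 1.5051 / (0.0717 − 0.038) = 1.5051 / 0.0337 = 44.6617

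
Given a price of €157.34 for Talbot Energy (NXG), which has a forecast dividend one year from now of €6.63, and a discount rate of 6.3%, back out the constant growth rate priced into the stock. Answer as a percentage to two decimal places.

2.09%

From P₀ = D₁/(r − g), the implied growth is g = r − D₁/P₀.
g = 0.063 − 6.63/157.34 = 0.063 − 0.04214 = 0.02086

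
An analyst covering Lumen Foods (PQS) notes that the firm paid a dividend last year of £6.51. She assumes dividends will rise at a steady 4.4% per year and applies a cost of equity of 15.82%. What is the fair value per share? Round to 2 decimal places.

£59.51

Gordon growth model: P₀ = D₁/(r − g). D₁ = 6.51 × (1 + 0.044) = 6.7964.
P₀ = 6.7964 / (0.1582 − 0.044) = 6.7964 / 0.1142 = 59.5135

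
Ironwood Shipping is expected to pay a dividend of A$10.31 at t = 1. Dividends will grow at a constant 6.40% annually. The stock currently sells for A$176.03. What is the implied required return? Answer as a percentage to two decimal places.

Rearranging the constant-growth DDM: r = D₁/P₀ + g.
r = 10.3100 / 176.03 + 0.064 = 0.05857 + 0.064 = 0.12257

12.26%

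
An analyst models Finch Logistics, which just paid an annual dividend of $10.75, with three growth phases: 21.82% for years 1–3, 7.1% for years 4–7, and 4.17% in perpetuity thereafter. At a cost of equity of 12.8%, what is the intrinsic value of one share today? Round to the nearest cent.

$218.17

Three-stage DDM. Project D₁…D_7; terminal Gordon value at t=7 with g = 0.0417; discount at r = 0.128.
D_1 = 13.0956
D_2 = 15.9531
D_3 = 19.4341
D_4 = 20.8139
D_5 = 22.2917
D_6 = 23.8744
D_7 = 25.5695
TV_7 = 26.6357/(0.128−0.0417) = 308.6413
P₀ = Σ Dₜ/(1+r)ᵗ + TV_7/(1+r)^7 = 218.1734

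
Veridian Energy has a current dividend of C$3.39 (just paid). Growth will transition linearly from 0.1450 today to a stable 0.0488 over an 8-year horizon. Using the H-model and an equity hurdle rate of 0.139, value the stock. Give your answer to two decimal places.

H-model: P₀ = D₀[(1+g_L) + H(g_S−g_L)]/(r−g_L), with H = 8/2 = 4.
P₀ = 3.39 × [(1+0.0488) + 4×(0.145−0.0488)] / (0.139−0.0488)
   = 3.39 × 1.4336 / 0.0902 = 53.8792

C$53.88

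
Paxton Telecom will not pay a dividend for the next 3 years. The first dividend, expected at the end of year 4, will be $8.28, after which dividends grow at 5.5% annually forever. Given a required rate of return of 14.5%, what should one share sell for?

$61.29

Deferred-dividend DDM. At t=3 the remaining stream is a growing perpetuity with first payment D_4 = 8.28.
V_3 = D_4/(r−g) = 8.28/(0.145−0.055) = 92.0000
P₀ = V_3/(1+r)^3 = 92.0000/(1+0.145)^3 = 61.2874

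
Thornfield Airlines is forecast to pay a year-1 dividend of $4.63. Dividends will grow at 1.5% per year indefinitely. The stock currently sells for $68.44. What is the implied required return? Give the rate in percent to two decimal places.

8.27%

Rearranging the constant-growth DDM: r = D₁/P₀ + g.
r = 4.6300 / 68.44 + 0.015 = 0.06765 + 0.015 = 0.08265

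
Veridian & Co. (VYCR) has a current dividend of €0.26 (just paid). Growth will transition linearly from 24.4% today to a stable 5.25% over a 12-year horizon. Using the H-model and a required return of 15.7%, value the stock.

H-model: P₀ = D₀[(1+g_L) + H(g_S−g_L)]/(r−g_L), with H = 12/2 = 6.
P₀ = 0.26 × [(1+0.0525) + 6×(0.244−0.0525)] / (0.157−0.0525)
   = 0.26 × 2.2015 / 0.1045 = 5.4774

€5.48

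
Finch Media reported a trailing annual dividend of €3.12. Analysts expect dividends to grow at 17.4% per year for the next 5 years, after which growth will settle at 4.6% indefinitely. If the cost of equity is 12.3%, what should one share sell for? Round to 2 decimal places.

€70.78

Two-stage DDM. Project D₁…D_5 at 0.174, terminal growth 0.046, discount at r = 0.123.
D_1 = 3.6629
D_2 = 4.3002
D_3 = 5.0485
D_4 = 5.9269
D_5 = 6.9582
Terminal value at t=5: TV = D_6/(r−g) = 7.2782/(0.123−0.046) = 94.5227
P₀ = 3.6629/(1+0.123)^1 + 4.3002/(1+0.123)^2 + 5.0485/(1+0.123)^3 + 5.9269/(1+0.123)^4 + 6.9582/(1+0.123)^5 + 94.5227/(1+0.123)^5 = 70.7807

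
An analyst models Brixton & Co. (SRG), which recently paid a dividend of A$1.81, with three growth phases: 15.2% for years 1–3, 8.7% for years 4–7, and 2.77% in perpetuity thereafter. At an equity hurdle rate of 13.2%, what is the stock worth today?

A$28.51

Three-stage DDM. Project D₁…D_7; terminal Gordon value at t=7 with g = 0.0277; discount at r = 0.132.
D_1 = 2.0851
D_2 = 2.4021
D_3 = 2.7672
D_4 = 3.0079
D_5 = 3.2696
D_6 = 3.5541
D_7 = 3.8633
TV_7 = 3.9703/(0.132−0.0277) = 38.0659
P₀ = Σ Dₜ/(1+r)ᵗ + TV_7/(1+r)^7 = 28.5072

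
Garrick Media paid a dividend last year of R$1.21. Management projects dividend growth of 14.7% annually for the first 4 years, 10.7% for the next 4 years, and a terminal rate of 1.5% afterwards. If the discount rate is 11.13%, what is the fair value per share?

Three-stage DDM. Project D₁…D_8; terminal Gordon value at t=8 with g = 0.015; discount at r = 0.1113.
D_1 = 1.3879
D_2 = 1.5919
D_3 = 1.8259
D_4 = 2.0943
D_5 = 2.3184
D_6 = 2.5665
D_7 = 2.8411
D_8 = 3.1451
TV_8 = 3.1922/(0.1113−0.015) = 33.1489
P₀ = Σ Dₜ/(1+r)ᵗ + TV_8/(1+r)^8 = 24.9311

R$24.93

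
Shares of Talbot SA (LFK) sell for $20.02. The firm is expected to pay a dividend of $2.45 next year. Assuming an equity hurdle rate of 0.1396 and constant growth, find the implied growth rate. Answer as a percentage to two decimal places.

1.72%

From P₀ = D₁/(r − g), the implied growth is g = r − D₁/P₀.
g = 0.1396 − 2.45/20.02 = 0.1396 − 0.12238 = 0.01722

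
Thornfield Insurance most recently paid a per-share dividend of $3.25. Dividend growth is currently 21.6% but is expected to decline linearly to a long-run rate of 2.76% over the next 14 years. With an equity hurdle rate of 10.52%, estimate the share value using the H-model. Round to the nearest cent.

$98.27

H-model: P₀ = D₀[(1+g_L) + H(g_S−g_L)]/(r−g_L), with H = 14/2 = 7.
P₀ = 3.25 × [(1+0.0276) + 7×(0.216−0.0276)] / (0.1052−0.0276)
   = 3.25 × 2.3464 / 0.0776 = 98.2706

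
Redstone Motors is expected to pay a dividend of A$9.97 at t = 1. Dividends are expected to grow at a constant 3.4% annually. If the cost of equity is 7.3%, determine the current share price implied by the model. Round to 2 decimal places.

A$255.64

Gordon growth model: P₀ = D₁/(r − g), with D₁ = 9.97 given directly.
P₀ = 9.9700 / (0.073 − 0.034) = 9.9700 / 0.039 = 255.6410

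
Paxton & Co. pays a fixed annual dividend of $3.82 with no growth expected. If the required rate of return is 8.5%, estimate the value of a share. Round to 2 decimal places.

$44.94

Zero-growth DDM (perpetuity): P₀ = D/r = 3.82 / 0.085 = 44.9412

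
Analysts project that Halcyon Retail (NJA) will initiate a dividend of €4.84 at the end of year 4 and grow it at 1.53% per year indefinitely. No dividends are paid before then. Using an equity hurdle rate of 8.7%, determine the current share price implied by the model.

€52.56

Deferred-dividend DDM. At t=3 the remaining stream is a growing perpetuity with first payment D_4 = 4.84.
V_3 = D_4/(r−g) = 4.84/(0.087−0.0153) = 67.5035
P₀ = V_3/(1+r)^3 = 67.5035/(1+0.087)^3 = 52.5578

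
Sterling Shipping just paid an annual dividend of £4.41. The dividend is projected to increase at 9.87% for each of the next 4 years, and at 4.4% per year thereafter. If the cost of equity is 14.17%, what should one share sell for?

Two-stage DDM. Project D₁…D_4 at 0.0987, terminal growth 0.044, discount at r = 0.1417.
D_1 = 4.8453
D_2 = 5.3235
D_3 = 5.8489
D_4 = 6.4262
Terminal value at t=4: TV = D_5/(r−g) = 6.7090/(0.1417−0.044) = 68.6690
P₀ = 4.8453/(1+0.1417)^1 + 5.3235/(1+0.1417)^2 + 5.8489/(1+0.1417)^3 + 6.4262/(1+0.1417)^4 + 68.6690/(1+0.1417)^4 = 56.4564

£56.46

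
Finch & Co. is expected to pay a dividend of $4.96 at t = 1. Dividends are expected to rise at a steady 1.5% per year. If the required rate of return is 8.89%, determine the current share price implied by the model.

$67.12

Gordon growth model: P₀ = D₁/(r − g), with D₁ = 4.96 given directly.
P₀ = 4.9600 / (0.0889 − 0.015) = 4.9600 / 0.0739 = 67.1177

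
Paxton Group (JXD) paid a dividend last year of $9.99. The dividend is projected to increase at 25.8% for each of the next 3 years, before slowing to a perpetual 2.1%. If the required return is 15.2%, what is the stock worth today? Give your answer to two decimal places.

$137.22

Two-stage DDM. Project D₁…D_3 at 0.258, terminal growth 0.021, discount at r = 0.152.
D_1 = 12.5674
D_2 = 15.8098
D_3 = 19.8887
Terminal value at t=3: TV = D_4/(r−g) = 20.3064/(0.152−0.021) = 155.0108
P₀ = 12.5674/(1+0.152)^1 + 15.8098/(1+0.152)^2 + 19.8887/(1+0.152)^3 + 155.0108/(1+0.152)^3 = 137.2236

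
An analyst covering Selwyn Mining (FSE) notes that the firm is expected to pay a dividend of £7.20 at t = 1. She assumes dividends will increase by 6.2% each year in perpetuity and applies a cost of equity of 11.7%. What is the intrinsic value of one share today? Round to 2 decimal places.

£130.91

Gordon growth model: P₀ = D₁/(r − g), with D₁ = 7.20 given directly.
P₀ = 7.2000 / (0.117 − 0.062) = 7.2000 / 0.055 = 130.9091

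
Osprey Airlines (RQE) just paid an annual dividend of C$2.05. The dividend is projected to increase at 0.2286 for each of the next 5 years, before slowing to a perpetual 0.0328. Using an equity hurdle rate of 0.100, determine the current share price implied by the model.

C$69.22

Two-stage DDM. Project D₁…D_5 at 0.2286, terminal growth 0.0328, discount at r = 0.1.
D_1 = 2.5186
D_2 = 3.0944
D_3 = 3.8018
D_4 = 4.6708
D_5 = 5.7386
Terminal value at t=5: TV = D_6/(r−g) = 5.9268/(0.1−0.0328) = 88.1969
P₀ = 2.5186/(1+0.1)^1 + 3.0944/(1+0.1)^2 + 3.8018/(1+0.1)^3 + 4.6708/(1+0.1)^4 + 5.7386/(1+0.1)^5 + 88.1969/(1+0.1)^5 = 69.2202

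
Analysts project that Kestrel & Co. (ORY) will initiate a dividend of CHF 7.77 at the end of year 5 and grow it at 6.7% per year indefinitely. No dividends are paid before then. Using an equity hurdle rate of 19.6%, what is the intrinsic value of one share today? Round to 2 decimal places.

Deferred-dividend DDM. At t=4 the remaining stream is a growing perpetuity with first payment D_5 = 7.77.
V_4 = D_5/(r−g) = 7.77/(0.196−0.067) = 60.2326
P₀ = V_4/(1+r)^4 = 60.2326/(1+0.196)^4 = 29.4379

CHF 29.44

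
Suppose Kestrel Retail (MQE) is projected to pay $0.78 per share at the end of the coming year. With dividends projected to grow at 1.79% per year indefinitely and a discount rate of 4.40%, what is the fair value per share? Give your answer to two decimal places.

$29.89

Gordon growth model: P₀ = D₁/(r − g), with D₁ = 0.78 given directly.
P₀ = 0.7800 / (0.044 − 0.0179) = 0.7800 / 0.0261 = 29.8851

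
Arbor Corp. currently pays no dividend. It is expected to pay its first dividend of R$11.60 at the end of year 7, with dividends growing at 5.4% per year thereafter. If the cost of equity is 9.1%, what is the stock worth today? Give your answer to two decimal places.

R$185.91

Deferred-dividend DDM. At t=6 the remaining stream is a growing perpetuity with first payment D_7 = 11.60.
V_6 = D_7/(r−g) = 11.60/(0.091−0.054) = 313.5135
P₀ = V_6/(1+r)^6 = 313.5135/(1+0.091)^6 = 185.9121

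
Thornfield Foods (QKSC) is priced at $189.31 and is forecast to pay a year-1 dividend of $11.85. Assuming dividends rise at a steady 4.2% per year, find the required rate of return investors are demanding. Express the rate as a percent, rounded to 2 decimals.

10.46%

Rearranging the constant-growth DDM: r = D₁/P₀ + g.
r = 11.8500 / 189.31 + 0.042 = 0.06260 + 0.042 = 0.10460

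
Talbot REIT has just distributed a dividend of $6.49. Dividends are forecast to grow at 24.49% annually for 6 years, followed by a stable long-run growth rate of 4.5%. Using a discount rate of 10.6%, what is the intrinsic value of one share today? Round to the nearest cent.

$286.23

Two-stage DDM. Project D₁…D_6 at 0.2449, terminal growth 0.045, discount at r = 0.106.
D_1 = 8.0794
D_2 = 10.0580
D_3 = 12.5213
D_4 = 15.5877
D_5 = 19.4052
D_6 = 24.1575
Terminal value at t=6: TV = D_7/(r−g) = 25.2446/(0.106−0.045) = 413.8452
P₀ = 8.0794/(1+0.106)^1 + 10.0580/(1+0.106)^2 + 12.5213/(1+0.106)^3 + 15.5877/(1+0.106)^4 + 19.4052/(1+0.106)^5 + 24.1575/(1+0.106)^6 + 413.8452/(1+0.106)^6 = 286.2278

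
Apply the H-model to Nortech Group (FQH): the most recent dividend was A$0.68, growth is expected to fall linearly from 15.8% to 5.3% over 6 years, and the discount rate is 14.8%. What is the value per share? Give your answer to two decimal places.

H-model: P₀ = D₀[(1+g_L) + H(g_S−g_L)]/(r−g_L), with H = 6/2 = 3.
P₀ = 0.68 × [(1+0.053) + 3×(0.158−0.053)] / (0.148−0.053)
   = 0.68 × 1.3680 / 0.095 = 9.7920

A$9.79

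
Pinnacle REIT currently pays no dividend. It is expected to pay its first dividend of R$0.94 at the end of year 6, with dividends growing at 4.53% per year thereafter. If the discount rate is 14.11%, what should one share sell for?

R$5.07

Deferred-dividend DDM. At t=5 the remaining stream is a growing perpetuity with first payment D_6 = 0.94.
V_5 = D_6/(r−g) = 0.94/(0.1411−0.0453) = 9.8121
P₀ = V_5/(1+r)^5 = 9.8121/(1+0.1411)^5 = 5.0716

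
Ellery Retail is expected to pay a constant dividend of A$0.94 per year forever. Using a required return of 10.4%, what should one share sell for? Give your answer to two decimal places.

Zero-growth DDM (perpetuity): P₀ = D/r = 0.94 / 0.104 = 9.0385

A$9.04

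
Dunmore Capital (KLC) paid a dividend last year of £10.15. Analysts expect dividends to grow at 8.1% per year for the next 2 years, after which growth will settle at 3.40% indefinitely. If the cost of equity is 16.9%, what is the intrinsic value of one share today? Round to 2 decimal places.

Two-stage DDM. Project D₁…D_2 at 0.081, terminal growth 0.034, discount at r = 0.169.
D_1 = 10.9721
D_2 = 11.8609
Terminal value at t=2: TV = D_3/(r−g) = 12.2642/(0.169−0.034) = 90.8457
P₀ = 10.9721/(1+0.169)^1 + 11.8609/(1+0.169)^2 + 90.8457/(1+0.169)^2 = 84.5429

£84.54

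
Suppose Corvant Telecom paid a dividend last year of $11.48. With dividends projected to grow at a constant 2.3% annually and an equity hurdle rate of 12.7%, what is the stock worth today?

$112.92

Gordon growth model: P₀ = D₁/(r − g). D₁ = 11.48 × (1 + 0.023) = 11.7440.
P₀ = 11.7440 / (0.127 − 0.023) = 11.7440 / 0.104 = 112.9235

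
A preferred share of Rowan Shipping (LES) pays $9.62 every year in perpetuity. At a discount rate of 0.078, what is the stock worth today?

Zero-growth DDM (perpetuity): P₀ = D/r = 9.62 / 0.078 = 123.3333

$123.33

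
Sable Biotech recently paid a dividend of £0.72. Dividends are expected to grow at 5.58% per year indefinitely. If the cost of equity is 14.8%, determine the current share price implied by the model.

Gordon growth model: P₀ = D₁/(r − g). D₁ = 0.72 × (1 + 0.0558) = 0.7602.
P₀ = 0.7602 / (0.148 − 0.0558) = 0.7602 / 0.0922 = 8.2449

£8.24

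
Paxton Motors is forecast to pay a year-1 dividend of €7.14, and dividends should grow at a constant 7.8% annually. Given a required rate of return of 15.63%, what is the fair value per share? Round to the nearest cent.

€91.19

Gordon growth model: P₀ = D₁/(r − g), with D₁ = 7.14 given directly.
P₀ = 7.1400 / (0.1563 − 0.078) = 7.1400 / 0.0783 = 91.1877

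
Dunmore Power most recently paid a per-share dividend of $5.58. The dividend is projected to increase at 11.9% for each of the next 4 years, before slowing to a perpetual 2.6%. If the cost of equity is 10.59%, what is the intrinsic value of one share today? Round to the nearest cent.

$98.10

Two-stage DDM. Project D₁…D_4 at 0.119, terminal growth 0.026, discount at r = 0.1059.
D_1 = 6.2440
D_2 = 6.9871
D_3 = 7.8185
D_4 = 8.7489
Terminal value at t=4: TV = D_5/(r−g) = 8.9764/(0.1059−0.026) = 112.3454
P₀ = 6.2440/(1+0.1059)^1 + 6.9871/(1+0.1059)^2 + 7.8185/(1+0.1059)^3 + 8.7489/(1+0.1059)^4 + 112.3454/(1+0.1059)^4 = 98.0978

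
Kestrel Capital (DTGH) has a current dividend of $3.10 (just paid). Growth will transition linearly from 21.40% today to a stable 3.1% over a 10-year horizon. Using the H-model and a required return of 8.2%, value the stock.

H-model: P₀ = D₀[(1+g_L) + H(g_S−g_L)]/(r−g_L), with H = 10/2 = 5.
P₀ = 3.10 × [(1+0.031) + 5×(0.214−0.031)] / (0.082−0.031)
   = 3.10 × 1.9460 / 0.051 = 118.2863

$118.29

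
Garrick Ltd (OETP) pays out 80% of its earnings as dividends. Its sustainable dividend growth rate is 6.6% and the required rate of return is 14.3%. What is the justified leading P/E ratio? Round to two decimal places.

10.39

Justified leading P/E = b/(r−g) = 0.80/(0.143−0.066) = 10.3896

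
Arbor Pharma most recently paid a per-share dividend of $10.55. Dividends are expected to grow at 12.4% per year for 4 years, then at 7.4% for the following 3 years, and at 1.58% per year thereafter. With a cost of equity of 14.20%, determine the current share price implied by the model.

$133.15

Three-stage DDM. Project D₁…D_7; terminal Gordon value at t=7 with g = 0.0158; discount at r = 0.142.
D_1 = 11.8582
D_2 = 13.3286
D_3 = 14.9814
D_4 = 16.8391
D_5 = 18.0851
D_6 = 19.4234
D_7 = 20.8608
TV_7 = 21.1904/(0.142−0.0158) = 167.9111
P₀ = Σ Dₜ/(1+r)ᵗ + TV_7/(1+r)^7 = 133.1508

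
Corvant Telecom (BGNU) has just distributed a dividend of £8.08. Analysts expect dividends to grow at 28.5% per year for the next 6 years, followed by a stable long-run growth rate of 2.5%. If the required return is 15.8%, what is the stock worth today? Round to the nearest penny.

£187.15

Two-stage DDM. Project D₁…D_6 at 0.285, terminal growth 0.025, discount at r = 0.158.
D_1 = 10.3828
D_2 = 13.3419
D_3 = 17.1443
D_4 = 22.0305
D_5 = 28.3092
D_6 = 36.3773
Terminal value at t=6: TV = D_7/(r−g) = 37.2867/(0.158−0.025) = 280.3512
P₀ = 10.3828/(1+0.158)^1 + 13.3419/(1+0.158)^2 + 17.1443/(1+0.158)^3 + 22.0305/(1+0.158)^4 + 28.3092/(1+0.158)^5 + 36.3773/(1+0.158)^6 + 280.3512/(1+0.158)^6 = 187.1547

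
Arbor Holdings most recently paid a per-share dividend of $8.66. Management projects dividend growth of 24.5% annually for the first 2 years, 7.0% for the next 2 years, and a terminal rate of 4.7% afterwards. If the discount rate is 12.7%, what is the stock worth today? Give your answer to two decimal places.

Three-stage DDM. Project D₁…D_4; terminal Gordon value at t=4 with g = 0.047; discount at r = 0.127.
D_1 = 10.7817
D_2 = 13.4232
D_3 = 14.3628
D_4 = 15.3682
TV_4 = 16.0905/(0.127−0.047) = 201.1318
P₀ = Σ Dₜ/(1+r)ᵗ + TV_4/(1+r)^4 = 164.3720

$164.37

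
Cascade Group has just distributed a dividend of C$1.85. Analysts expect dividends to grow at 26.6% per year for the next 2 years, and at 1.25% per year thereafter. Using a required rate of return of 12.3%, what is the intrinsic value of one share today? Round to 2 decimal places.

Two-stage DDM. Project D₁…D_2 at 0.266, terminal growth 0.0125, discount at r = 0.123.
D_1 = 2.3421
D_2 = 2.9651
Terminal value at t=2: TV = D_3/(r−g) = 3.0022/(0.123−0.0125) = 27.1689
P₀ = 2.3421/(1+0.123)^1 + 2.9651/(1+0.123)^2 + 27.1689/(1+0.123)^2 = 25.9800

C$25.98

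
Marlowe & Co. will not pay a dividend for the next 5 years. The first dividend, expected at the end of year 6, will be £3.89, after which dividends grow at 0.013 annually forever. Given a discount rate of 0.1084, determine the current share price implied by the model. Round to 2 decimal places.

Deferred-dividend DDM. At t=5 the remaining stream is a growing perpetuity with first payment D_6 = 3.89.
V_5 = D_6/(r−g) = 3.89/(0.1084−0.013) = 40.7757
P₀ = V_5/(1+r)^5 = 40.7757/(1+0.1084)^5 = 24.3735

£24.37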